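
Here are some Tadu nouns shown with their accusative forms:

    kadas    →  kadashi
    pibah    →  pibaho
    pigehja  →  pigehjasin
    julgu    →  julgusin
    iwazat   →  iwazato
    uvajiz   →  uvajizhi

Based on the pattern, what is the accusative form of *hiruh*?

The suffix is conditioned by the final sound: -hi when the stem ends in a sibilant (*kadas*, *uvajiz*); -o when the stem ends in a non-sibilant consonant (*pibah*, *iwazat*); -sin when the stem ends in a vowel (*pigehja*, *julgu*).
*hiruh* — final sound /h/ (a non-sibilant consonant) → -o → *hiruho*.

hiruho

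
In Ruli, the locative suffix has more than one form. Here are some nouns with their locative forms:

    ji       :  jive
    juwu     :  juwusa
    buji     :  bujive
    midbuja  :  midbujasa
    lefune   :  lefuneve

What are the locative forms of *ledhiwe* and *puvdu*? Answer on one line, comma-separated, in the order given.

The pattern is front/back vowel harmony: -ve when the last vowel of the stem is a front vowel (*ji*, *buji*, *lefune*); -sa when the last vowel of the stem is a back vowel (*juwu*, *midbuja*).
The last vowel of *ledhiwe* is /e/, which is a front vowel, so the suffix is -ve, giving *ledhiweve*.
*puvdu* — last vowel /u/ (a back vowel) → -sa → *puvdusa*.

ledhiweve, puvdusa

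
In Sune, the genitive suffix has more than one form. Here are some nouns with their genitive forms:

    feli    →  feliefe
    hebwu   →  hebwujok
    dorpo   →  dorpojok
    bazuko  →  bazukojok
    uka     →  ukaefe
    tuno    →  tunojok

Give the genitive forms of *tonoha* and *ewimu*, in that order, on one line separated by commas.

The pattern is rounding harmony: -jok when the last vowel of the stem is a rounded vowel (*hebwu*, *dorpo*, *bazuko*, *tuno*); -efe when the last vowel of the stem is an unrounded vowel (*feli*, *uka*).
*tonoha* — last vowel /a/ (an unrounded vowel) → -efe → *tonohaefe*.
Since the last vowel of *ewimu* is /u/ (a rounded vowel), it takes -jok, giving *ewimujok*.

tonohaefe, ewimujok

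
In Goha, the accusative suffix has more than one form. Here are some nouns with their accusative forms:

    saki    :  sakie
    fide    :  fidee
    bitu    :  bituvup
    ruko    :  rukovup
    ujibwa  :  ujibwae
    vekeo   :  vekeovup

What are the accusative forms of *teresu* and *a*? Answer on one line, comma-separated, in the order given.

teresuvup, ae

Looking at the last vowel of each stem: -vup when the last vowel of the stem is a rounded vowel (*bitu*, *ruko*, *vekeo*); -e when the last vowel of the stem is an unrounded vowel (*saki*, *fide*, *ujibwa*).
The last vowel of *teresu* is /u/, which is a rounded vowel, so the suffix is -vup, giving *teresuvup*.
*a* — last vowel /a/ (an unrounded vowel) → -e → *ae*.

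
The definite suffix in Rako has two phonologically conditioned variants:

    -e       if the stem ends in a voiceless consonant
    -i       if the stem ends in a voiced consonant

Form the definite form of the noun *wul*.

wuli

The final consonant of *wul* is /l/, which is voiced, so the suffix is -i, giving *wuli*.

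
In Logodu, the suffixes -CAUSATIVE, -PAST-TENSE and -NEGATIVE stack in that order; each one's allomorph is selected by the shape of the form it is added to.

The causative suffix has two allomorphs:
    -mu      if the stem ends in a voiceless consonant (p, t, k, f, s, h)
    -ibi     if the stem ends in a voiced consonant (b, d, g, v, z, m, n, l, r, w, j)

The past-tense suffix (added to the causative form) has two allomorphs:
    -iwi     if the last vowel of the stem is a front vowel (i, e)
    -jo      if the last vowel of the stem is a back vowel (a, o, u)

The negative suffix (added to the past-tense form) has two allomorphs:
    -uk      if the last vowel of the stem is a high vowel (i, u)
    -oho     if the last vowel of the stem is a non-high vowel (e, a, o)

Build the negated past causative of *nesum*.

*nesum*: final consonant = /m/, voiced → -ibi → *nesumibi*.
Since the last vowel of the causative form *nesumibi* is /i/ (a front vowel), it takes -iwi, giving *nesumibiiwi*.
The last vowel of the past-tense form *nesumibiiwi* is /i/, which is a high vowel, so the negative suffix is -uk, giving *nesumibiiwiuk*.

nesumibiiwiuk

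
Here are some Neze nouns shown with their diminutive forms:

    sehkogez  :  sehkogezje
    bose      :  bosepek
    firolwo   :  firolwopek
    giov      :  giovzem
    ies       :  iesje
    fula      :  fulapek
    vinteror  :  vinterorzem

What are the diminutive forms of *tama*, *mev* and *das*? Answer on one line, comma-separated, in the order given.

tamapek, mevzem, dasje

The suffix is conditioned by the final sound: -je when the stem ends in a sibilant (*sehkogez*, *ies*); -zem when the stem ends in a non-sibilant consonant (*giov*, *vinteror*); -pek when the stem ends in a vowel (*bose*, *firolwo*, *fula*).
Since the final sound of *tama* is /a/ (a vowel), it takes -pek, giving *tamapek*.
*mev* — final sound /v/ (a non-sibilant consonant) → -zem → *mevzem*.
The final sound of *das* is /s/, which is a sibilant, so the suffix is -je, giving *dasje*.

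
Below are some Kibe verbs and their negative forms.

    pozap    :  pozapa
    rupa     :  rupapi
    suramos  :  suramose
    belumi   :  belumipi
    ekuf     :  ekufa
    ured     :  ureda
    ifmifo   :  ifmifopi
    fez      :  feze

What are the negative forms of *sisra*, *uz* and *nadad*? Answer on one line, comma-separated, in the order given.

The pattern is sibilance of the final sound: -e when the stem ends in a sibilant (*suramos*, *fez*); -a when the stem ends in a non-sibilant consonant (*pozap*, *ekuf*, *ured*); -pi when the stem ends in a vowel (*rupa*, *belumi*, *ifmifo*).
Since the final sound of *sisra* is /a/ (a vowel), it takes -pi, giving *sisrapi*.
Since the final sound of *uz* is /z/ (a sibilant), it takes -e, giving *uze*.
Since the final sound of *nadad* is /d/ (a non-sibilant consonant), it takes -a, giving *nadada*.

sisrapi, uze, nadada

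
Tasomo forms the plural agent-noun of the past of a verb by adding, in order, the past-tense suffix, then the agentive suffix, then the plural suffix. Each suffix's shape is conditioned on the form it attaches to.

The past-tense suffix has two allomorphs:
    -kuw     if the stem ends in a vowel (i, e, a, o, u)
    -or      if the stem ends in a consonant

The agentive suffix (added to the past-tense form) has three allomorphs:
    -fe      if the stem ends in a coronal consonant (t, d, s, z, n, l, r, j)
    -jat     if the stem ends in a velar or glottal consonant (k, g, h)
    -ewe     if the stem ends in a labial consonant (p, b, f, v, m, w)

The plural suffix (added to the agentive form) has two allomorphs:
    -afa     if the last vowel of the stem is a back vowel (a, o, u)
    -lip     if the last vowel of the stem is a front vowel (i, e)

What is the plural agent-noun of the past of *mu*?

mukuwewelip

*mu* — final sound /u/ (a vowel) → -kuw → *mukuw*.
The past-tense form *mukuw*: final consonant = /w/, labial → -ewe → *mukuwewe*.
The last vowel of the agentive form *mukuwewe* is /e/, which is a front vowel, so the plural suffix is -lip, giving *mukuwewelip*.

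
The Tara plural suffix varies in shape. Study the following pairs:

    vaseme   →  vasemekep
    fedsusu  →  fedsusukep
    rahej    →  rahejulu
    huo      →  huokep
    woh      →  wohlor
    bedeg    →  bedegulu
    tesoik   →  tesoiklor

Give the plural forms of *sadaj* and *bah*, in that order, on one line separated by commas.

The pattern is voicing of the final sound: -lor when the stem ends in a voiceless consonant (*woh*, *tesoik*); -ulu when the stem ends in a voiced consonant (*rahej*, *bedeg*); -kep when the stem ends in a vowel (*vaseme*, *fedsusu*, *huo*).
*sadaj*: final sound = /j/, a voiced consonant → -ulu → *sadajulu*.
Since the final sound of *bah* is /h/ (a voiceless consonant), it takes -lor, giving *bahlor*.

sadajulu, bahlor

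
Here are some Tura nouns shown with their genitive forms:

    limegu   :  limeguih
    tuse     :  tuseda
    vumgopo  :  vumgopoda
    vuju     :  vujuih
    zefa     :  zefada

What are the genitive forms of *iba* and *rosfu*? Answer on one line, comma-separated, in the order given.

Looking at the last vowel of each stem: -ih when the last vowel of the stem is a high vowel (*limegu*, *vuju*); -da when the last vowel of the stem is a non-high vowel (*tuse*, *vumgopo*, *zefa*).
*iba*: last vowel = /a/, a non-high vowel → -da → *ibada*.
Since the last vowel of *rosfu* is /u/ (a high vowel), it takes -ih, giving *rosfuih*.

ibada, rosfuih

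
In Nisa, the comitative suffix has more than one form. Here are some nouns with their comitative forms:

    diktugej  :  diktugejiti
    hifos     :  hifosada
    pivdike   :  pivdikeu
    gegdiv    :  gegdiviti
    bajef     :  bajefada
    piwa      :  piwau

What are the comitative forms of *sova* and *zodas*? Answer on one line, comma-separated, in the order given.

sovau, zodasada

The alternation tracks the final sound of the stem — -ada when the stem ends in a voiceless consonant (*hifos*, *bajef*); -iti when the stem ends in a voiced consonant (*diktugej*, *gegdiv*); -u when the stem ends in a vowel (*pivdike*, *piwa*).
Since the final sound of *sova* is /a/ (a vowel), it takes -u, giving *sovau*.
*zodas* — final sound /s/ (a voiceless consonant) → -ada → *zodasada*.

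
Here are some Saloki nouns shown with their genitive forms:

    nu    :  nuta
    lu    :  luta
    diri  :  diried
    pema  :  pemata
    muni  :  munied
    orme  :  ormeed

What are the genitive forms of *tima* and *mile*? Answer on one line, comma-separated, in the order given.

timata, mileed

The pattern is front/back vowel harmony: -ed when the last vowel of the stem is a front vowel (*diri*, *muni*, *orme*); -ta when the last vowel of the stem is a back vowel (*nu*, *lu*, *pema*).
*tima* — last vowel /a/ (a back vowel) → -ta → *timata*.
Since the last vowel of *mile* is /e/ (a front vowel), it takes -ed, giving *mileed*.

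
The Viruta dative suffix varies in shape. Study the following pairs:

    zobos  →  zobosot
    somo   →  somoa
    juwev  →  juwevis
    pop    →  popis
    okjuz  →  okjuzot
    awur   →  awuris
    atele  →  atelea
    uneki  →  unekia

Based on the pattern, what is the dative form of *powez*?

powezot

Looking at the final sound of each stem: -ot when the stem ends in a sibilant (*zobos*, *okjuz*); -is when the stem ends in a non-sibilant consonant (*juwev*, *pop*, *awur*); -a when the stem ends in a vowel (*somo*, *atele*, *uneki*).
*powez*: final sound = /z/, a sibilant → -ot → *powezot*.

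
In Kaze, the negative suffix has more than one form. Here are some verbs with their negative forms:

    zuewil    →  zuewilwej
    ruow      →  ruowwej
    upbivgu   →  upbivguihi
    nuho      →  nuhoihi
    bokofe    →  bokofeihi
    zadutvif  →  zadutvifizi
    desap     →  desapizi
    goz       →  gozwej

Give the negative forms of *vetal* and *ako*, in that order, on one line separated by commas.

The suffix is conditioned by the final sound: -izi when the stem ends in a voiceless consonant (*zadutvif*, *desap*); -wej when the stem ends in a voiced consonant (*zuewil*, *ruow*, *goz*); -ihi when the stem ends in a vowel (*upbivgu*, *nuho*, *bokofe*).
Since the final sound of *vetal* is /l/ (a voiced consonant), it takes -wej, giving *vetalwej*.
The final sound of *ako* is /o/, which is a vowel, so the suffix is -ihi, giving *akoihi*.

vetalwej, akoihi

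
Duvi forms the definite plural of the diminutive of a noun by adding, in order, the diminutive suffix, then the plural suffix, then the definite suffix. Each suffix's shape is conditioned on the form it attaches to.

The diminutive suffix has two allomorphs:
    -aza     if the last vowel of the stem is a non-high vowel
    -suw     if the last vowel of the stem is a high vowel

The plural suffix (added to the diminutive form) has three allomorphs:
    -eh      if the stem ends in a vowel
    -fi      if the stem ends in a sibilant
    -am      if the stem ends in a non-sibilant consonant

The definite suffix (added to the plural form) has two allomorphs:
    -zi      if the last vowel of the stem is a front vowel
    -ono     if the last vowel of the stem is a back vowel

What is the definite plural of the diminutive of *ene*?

*ene*: last vowel = /e/, a non-high vowel → -aza → *eneaza*.
The diminutive form *eneaza*: final sound = /a/, a vowel → -eh → *eneazaeh*.
The plural form *eneazaeh* — last vowel /e/ (a front vowel) → -zi → *eneazaehzi*.

eneazaehzi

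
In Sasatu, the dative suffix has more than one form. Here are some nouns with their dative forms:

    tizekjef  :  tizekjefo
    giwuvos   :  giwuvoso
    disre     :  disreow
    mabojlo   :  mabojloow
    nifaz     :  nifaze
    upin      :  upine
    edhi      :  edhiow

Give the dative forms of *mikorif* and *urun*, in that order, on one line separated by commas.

mikorifo, urune

The pattern is voicing of the final sound: -o when the stem ends in a voiceless consonant (*tizekjef*, *giwuvos*); -e when the stem ends in a voiced consonant (*nifaz*, *upin*); -ow when the stem ends in a vowel (*disre*, *mabojlo*, *edhi*).
*mikorif* — final sound /f/ (a voiceless consonant) → -o → *mikorifo*.
The final sound of *urun* is /n/, which is a voiced consonant, so the suffix is -e, giving *urune*.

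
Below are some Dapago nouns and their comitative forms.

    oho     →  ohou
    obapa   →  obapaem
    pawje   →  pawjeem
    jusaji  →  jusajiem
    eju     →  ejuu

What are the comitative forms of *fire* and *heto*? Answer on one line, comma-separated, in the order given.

The pattern is rounding harmony: -u when the last vowel of the stem is a rounded vowel (*oho*, *eju*); -em when the last vowel of the stem is an unrounded vowel (*obapa*, *pawje*, *jusaji*).
*fire*: last vowel = /e/, an unrounded vowel → -em → *fireem*.
*heto* — last vowel /o/ (a rounded vowel) → -u → *hetou*.

fireem, hetou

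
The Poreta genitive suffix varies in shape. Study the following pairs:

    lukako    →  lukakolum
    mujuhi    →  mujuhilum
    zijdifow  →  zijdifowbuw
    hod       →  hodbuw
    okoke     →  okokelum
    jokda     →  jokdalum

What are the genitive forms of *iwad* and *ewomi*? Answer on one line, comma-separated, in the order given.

The pattern is consonant vs. vowel: -buw when the stem ends in a consonant (*zijdifow*, *hod*); -lum when the stem ends in a vowel (*lukako*, *mujuhi*, *okoke*, *jokda*).
*iwad* — final sound /d/ (a consonant) → -buw → *iwadbuw*.
Since the final sound of *ewomi* is /i/ (a vowel), it takes -lum, giving *ewomilum*.

iwadbuw, ewomilum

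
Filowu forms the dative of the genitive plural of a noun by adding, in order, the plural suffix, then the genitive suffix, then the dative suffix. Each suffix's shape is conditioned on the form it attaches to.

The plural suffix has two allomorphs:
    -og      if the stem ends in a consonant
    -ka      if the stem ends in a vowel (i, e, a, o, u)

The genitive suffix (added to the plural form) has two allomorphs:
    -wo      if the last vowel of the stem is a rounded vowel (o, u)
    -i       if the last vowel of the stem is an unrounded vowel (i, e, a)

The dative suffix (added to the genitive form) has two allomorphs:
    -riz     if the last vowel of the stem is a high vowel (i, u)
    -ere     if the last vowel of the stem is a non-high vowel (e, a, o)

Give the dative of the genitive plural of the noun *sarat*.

Since the final sound of *sarat* is /t/ (a consonant), it takes -og, giving *saratog*.
The plural form *saratog*: last vowel = /o/, a rounded vowel → -wo → *saratogwo*.
The genitive form *saratogwo* — last vowel /o/ (a non-high vowel) → -ere → *saratogwoere*.

saratogwoere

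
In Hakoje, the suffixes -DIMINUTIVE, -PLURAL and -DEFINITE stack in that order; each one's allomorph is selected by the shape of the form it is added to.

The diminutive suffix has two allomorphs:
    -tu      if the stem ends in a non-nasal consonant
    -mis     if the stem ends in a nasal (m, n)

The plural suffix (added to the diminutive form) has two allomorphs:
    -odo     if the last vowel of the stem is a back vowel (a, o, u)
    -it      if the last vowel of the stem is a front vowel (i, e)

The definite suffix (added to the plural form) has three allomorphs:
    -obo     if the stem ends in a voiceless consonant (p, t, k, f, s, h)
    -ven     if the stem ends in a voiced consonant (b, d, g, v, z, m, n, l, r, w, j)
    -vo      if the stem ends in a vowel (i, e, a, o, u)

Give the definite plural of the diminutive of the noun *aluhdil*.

Since the final consonant of *aluhdil* is /l/ (non-nasal), it takes -tu, giving *aluhdiltu*.
Since the last vowel of the diminutive form *aluhdiltu* is /u/ (a back vowel), it takes -odo, giving *aluhdiltuodo*.
The plural form *aluhdiltuodo* — final sound /o/ (a vowel) → -vo → *aluhdiltuodovo*.

aluhdiltuodovo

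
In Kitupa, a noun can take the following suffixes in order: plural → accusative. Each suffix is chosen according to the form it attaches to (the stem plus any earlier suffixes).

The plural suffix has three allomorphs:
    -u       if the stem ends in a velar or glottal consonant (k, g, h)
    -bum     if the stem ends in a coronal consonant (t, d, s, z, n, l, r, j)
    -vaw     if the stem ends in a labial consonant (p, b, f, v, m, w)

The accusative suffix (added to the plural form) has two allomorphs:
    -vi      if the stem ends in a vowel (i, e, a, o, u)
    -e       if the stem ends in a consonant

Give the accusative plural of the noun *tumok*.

Since the final consonant of *tumok* is /k/ (velar/glottal), it takes -u, giving *tumoku*.
The plural form *tumoku* — final sound /u/ (a vowel) → -vi → *tumokuvi*.

tumokuvi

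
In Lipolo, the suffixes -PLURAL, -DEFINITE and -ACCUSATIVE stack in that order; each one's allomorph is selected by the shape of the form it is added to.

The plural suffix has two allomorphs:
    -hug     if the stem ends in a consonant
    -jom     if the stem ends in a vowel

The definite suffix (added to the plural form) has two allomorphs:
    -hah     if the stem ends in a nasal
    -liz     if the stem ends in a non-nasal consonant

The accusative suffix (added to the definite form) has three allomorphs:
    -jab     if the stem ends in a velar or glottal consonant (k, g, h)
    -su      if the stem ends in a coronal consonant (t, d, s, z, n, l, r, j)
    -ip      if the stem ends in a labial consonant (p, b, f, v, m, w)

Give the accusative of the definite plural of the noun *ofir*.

*ofir* — final sound /r/ (a consonant) → -hug → *ofirhug*.
The plural form *ofirhug*: final consonant = /g/, non-nasal → -liz → *ofirhugliz*.
The final consonant of the definite form *ofirhugliz* is /z/, which is coronal, so the accusative suffix is -su, giving *ofirhuglizsu*.

ofirhuglizsu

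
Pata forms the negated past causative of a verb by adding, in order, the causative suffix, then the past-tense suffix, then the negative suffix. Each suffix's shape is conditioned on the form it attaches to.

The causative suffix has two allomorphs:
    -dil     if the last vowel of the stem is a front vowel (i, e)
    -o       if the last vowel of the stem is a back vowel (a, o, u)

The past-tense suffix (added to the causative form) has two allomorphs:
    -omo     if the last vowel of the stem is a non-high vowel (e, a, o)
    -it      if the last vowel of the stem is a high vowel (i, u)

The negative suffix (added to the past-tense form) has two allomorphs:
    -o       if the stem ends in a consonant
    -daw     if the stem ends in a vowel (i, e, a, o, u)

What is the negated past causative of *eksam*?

eksamoomodaw

*eksam*: last vowel = /a/, a back vowel → -o → *eksamo*.
The causative form *eksamo* — last vowel /o/ (a non-high vowel) → -omo → *eksamoomo*.
The past-tense form *eksamoomo*: final sound = /o/, a vowel → -daw → *eksamoomodaw*.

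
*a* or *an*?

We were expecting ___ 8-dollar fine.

an

The indefinite article is chosen by the initial *sound* of the following word, not its spelling.
The number *8* is spoken "eight", beginning with /eɪt/ — a vowel sound.
So the article is *an*: We were expecting an 8-dollar fine.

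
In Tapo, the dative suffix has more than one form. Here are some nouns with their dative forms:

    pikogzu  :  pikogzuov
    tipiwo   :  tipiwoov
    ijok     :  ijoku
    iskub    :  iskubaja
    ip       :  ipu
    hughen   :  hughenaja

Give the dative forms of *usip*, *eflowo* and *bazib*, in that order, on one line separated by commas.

usipu, eflowoov, bazibaja

The suffix is conditioned by the final sound: -u when the stem ends in a voiceless consonant (*ijok*, *ip*); -aja when the stem ends in a voiced consonant (*iskub*, *hughen*); -ov when the stem ends in a vowel (*pikogzu*, *tipiwo*).
*usip* — final sound /p/ (a voiceless consonant) → -u → *usipu*.
The final sound of *eflowo* is /o/, which is a vowel, so the suffix is -ov, giving *eflowoov*.
Since the final sound of *bazib* is /b/ (a voiced consonant), it takes -aja, giving *bazibaja*.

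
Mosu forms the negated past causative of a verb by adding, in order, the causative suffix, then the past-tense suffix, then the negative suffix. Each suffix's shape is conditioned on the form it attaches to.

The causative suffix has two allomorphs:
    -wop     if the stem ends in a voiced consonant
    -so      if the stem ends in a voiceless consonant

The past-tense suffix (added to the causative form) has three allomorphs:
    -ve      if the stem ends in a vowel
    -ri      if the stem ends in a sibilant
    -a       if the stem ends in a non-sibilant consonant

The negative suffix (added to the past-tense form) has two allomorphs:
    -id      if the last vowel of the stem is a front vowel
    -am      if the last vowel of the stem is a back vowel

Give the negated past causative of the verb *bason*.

*bason* — final consonant /n/ (voiced) → -wop → *basonwop*.
The causative form *basonwop* — final sound /p/ (a non-sibilant consonant) → -a → *basonwopa*.
Since the last vowel of the past-tense form *basonwopa* is /a/ (a back vowel), it takes -am, giving *basonwopaam*.

basonwopaam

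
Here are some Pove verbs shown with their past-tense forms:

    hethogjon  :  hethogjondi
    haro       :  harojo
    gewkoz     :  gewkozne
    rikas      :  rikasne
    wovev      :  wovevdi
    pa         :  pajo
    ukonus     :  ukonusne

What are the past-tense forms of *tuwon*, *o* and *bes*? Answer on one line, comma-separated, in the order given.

The alternation tracks the final sound of the stem — -ne when the stem ends in a sibilant (*gewkoz*, *rikas*, *ukonus*); -di when the stem ends in a non-sibilant consonant (*hethogjon*, *wovev*); -jo when the stem ends in a vowel (*haro*, *pa*).
*tuwon*: final sound = /n/, a non-sibilant consonant → -di → *tuwondi*.
*o* — final sound /o/ (a vowel) → -jo → *ojo*.
Since the final sound of *bes* is /s/ (a sibilant), it takes -ne, giving *besne*.

tuwondi, ojo, besne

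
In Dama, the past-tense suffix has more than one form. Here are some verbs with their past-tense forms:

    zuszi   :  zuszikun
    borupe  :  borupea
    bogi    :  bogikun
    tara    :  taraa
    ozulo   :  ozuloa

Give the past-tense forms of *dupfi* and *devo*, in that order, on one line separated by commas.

The suffix is conditioned by the last vowel: -kun when the last vowel of the stem is a high vowel (*zuszi*, *bogi*); -a when the last vowel of the stem is a non-high vowel (*borupe*, *tara*, *ozulo*).
*dupfi*: last vowel = /i/, a high vowel → -kun → *dupfikun*.
The last vowel of *devo* is /o/, which is a non-high vowel, so the suffix is -a, giving *devoa*.

dupfikun, devoa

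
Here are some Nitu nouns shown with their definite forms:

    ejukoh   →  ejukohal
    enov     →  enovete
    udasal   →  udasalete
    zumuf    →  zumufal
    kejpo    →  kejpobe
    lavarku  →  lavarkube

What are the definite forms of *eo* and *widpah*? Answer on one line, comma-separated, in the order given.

eobe, widpahal

The alternation tracks the final sound of the stem — -al when the stem ends in a voiceless consonant (*ejukoh*, *zumuf*); -ete when the stem ends in a voiced consonant (*enov*, *udasal*); -be when the stem ends in a vowel (*kejpo*, *lavarku*).
Since the final sound of *eo* is /o/ (a vowel), it takes -be, giving *eobe*.
*widpah*: final sound = /h/, a voiceless consonant → -al → *widpahal*.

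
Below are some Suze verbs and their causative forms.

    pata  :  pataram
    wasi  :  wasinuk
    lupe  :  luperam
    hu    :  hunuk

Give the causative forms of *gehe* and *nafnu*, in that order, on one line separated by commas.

geheram, nafnunuk

The pattern is height harmony: -nuk when the last vowel of the stem is a high vowel (*wasi*, *hu*); -ram when the last vowel of the stem is a non-high vowel (*pata*, *lupe*).
Since the last vowel of *gehe* is /e/ (a non-high vowel), it takes -ram, giving *geheram*.
Since the last vowel of *nafnu* is /u/ (a high vowel), it takes -nuk, giving *nafnunuk*.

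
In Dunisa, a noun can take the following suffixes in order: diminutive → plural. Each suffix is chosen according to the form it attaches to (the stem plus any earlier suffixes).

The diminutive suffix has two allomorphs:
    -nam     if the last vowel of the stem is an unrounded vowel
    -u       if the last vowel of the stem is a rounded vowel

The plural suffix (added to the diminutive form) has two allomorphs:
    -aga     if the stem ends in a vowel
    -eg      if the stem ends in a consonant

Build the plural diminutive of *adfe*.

*adfe* — last vowel /e/ (an unrounded vowel) → -nam → *adfenam*.
The diminutive form *adfenam*: final sound = /m/, a consonant → -eg → *adfenameg*.

adfenameg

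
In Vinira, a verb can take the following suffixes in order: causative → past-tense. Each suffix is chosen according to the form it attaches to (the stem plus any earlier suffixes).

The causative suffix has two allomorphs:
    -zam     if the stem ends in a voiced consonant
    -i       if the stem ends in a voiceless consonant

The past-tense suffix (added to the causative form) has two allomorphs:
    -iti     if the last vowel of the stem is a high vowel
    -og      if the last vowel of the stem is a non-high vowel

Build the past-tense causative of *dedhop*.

dedhopiiti

Since the final consonant of *dedhop* is /p/ (voiceless), it takes -i, giving *dedhopi*.
Since the last vowel of the causative form *dedhopi* is /i/ (a high vowel), it takes -iti, giving *dedhopiiti*.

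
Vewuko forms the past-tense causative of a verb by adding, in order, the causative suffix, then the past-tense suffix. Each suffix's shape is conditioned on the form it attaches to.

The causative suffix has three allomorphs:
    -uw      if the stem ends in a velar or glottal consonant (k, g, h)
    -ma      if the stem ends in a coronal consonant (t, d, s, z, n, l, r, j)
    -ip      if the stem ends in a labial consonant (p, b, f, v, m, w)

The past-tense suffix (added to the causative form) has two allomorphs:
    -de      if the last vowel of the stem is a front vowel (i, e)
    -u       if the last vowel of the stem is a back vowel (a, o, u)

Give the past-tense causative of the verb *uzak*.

uzakuwu

*uzak*: final consonant = /k/, velar/glottal → -uw → *uzakuw*.
The last vowel of the causative form *uzakuw* is /u/, which is a back vowel, so the past-tense suffix is -u, giving *uzakuwu*.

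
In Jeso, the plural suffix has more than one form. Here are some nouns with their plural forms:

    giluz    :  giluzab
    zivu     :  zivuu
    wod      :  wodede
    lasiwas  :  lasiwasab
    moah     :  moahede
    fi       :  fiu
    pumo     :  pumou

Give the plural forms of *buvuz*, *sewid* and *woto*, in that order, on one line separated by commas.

buvuzab, sewidede, wotou

The suffix is conditioned by the final sound: -ab when the stem ends in a sibilant (*giluz*, *lasiwas*); -ede when the stem ends in a non-sibilant consonant (*wod*, *moah*); -u when the stem ends in a vowel (*zivu*, *fi*, *pumo*).
*buvuz* — final sound /z/ (a sibilant) → -ab → *buvuzab*.
The final sound of *sewid* is /d/, which is a non-sibilant consonant, so the suffix is -ede, giving *sewidede*.
*woto*: final sound = /o/, a vowel → -u → *wotou*.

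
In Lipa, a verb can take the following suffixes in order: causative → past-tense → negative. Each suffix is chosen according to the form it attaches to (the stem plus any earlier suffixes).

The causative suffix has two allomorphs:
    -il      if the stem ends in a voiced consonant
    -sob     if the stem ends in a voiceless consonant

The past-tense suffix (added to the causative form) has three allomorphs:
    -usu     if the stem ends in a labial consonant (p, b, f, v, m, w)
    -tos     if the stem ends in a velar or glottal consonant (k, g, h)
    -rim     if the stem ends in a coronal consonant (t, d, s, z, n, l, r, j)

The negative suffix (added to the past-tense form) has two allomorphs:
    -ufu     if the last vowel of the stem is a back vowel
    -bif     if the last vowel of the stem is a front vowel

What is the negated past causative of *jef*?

*jef* — final consonant /f/ (voiceless) → -sob → *jefsob*.
The final consonant of the causative form *jefsob* is /b/, which is labial, so the past-tense suffix is -usu, giving *jefsobusu*.
The last vowel of the past-tense form *jefsobusu* is /u/, which is a back vowel, so the negative suffix is -ufu, giving *jefsobusuufu*.

jefsobusuufu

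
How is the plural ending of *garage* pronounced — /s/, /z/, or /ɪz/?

The stem *garage* ends in a sibilant (/s, z, ʃ, ʒ, tʃ, dʒ/).
The plural suffix surfaces as /ɪz/ after sibilants, /s/ after other voiceless consonants, and /z/ after other voiced sounds.
So the plural -s on *garage* is pronounced /ɪz/.

/ɪz/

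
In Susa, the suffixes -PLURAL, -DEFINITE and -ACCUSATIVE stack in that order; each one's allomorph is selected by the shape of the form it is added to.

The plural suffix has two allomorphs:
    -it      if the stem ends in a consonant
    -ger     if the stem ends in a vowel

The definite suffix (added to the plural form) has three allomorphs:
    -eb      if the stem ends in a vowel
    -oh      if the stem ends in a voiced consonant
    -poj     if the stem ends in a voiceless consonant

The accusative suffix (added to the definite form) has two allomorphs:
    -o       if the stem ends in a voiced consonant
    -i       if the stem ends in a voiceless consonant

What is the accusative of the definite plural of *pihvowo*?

The final sound of *pihvowo* is /o/, which is a vowel, so the plural suffix is -ger, giving *pihvowoger*.
Since the final sound of the plural form *pihvowoger* is /r/ (a voiced consonant), it takes -oh, giving *pihvowogeroh*.
The definite form *pihvowogeroh*: final consonant = /h/, voiceless → -i → *pihvowogerohi*.

pihvowogerohi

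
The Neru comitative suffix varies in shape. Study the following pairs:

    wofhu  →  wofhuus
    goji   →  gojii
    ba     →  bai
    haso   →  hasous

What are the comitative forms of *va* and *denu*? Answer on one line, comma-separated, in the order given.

The alternation tracks the last vowel of the stem — -us when the last vowel of the stem is a rounded vowel (*wofhu*, *haso*); -i when the last vowel of the stem is an unrounded vowel (*goji*, *ba*).
The last vowel of *va* is /a/, which is an unrounded vowel, so the suffix is -i, giving *vai*.
*denu* — last vowel /u/ (a rounded vowel) → -us → *denuus*.

vai, denuus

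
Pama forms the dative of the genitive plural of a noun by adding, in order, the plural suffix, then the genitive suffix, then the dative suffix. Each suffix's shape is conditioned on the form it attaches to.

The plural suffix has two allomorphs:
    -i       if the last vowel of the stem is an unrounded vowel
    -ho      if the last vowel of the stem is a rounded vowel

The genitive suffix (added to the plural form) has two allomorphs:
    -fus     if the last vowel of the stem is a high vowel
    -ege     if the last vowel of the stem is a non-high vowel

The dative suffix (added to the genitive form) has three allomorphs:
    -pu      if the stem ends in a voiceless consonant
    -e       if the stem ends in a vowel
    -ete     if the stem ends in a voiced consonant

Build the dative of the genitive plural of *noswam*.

noswamifuspu

Since the last vowel of *noswam* is /a/ (an unrounded vowel), it takes -i, giving *noswami*.
The last vowel of the plural form *noswami* is /i/, which is a high vowel, so the genitive suffix is -fus, giving *noswamifus*.
The genitive form *noswamifus* — final sound /s/ (a voiceless consonant) → -pu → *noswamifuspu*.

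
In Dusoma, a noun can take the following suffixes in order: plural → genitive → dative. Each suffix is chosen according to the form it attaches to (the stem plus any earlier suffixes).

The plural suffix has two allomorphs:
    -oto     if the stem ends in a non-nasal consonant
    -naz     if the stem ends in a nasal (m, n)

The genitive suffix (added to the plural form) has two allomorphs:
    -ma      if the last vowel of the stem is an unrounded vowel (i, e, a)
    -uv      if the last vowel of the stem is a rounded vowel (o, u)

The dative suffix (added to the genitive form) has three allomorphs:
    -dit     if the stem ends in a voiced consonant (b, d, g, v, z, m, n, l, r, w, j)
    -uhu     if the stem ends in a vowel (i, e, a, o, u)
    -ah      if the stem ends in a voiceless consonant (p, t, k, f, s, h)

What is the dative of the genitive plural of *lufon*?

lufonnazmauhu

The final consonant of *lufon* is /n/, which is a nasal, so the plural suffix is -naz, giving *lufonnaz*.
Since the last vowel of the plural form *lufonnaz* is /a/ (an unrounded vowel), it takes -ma, giving *lufonnazma*.
The final sound of the genitive form *lufonnazma* is /a/, which is a vowel, so the dative suffix is -uhu, giving *lufonnazmauhu*.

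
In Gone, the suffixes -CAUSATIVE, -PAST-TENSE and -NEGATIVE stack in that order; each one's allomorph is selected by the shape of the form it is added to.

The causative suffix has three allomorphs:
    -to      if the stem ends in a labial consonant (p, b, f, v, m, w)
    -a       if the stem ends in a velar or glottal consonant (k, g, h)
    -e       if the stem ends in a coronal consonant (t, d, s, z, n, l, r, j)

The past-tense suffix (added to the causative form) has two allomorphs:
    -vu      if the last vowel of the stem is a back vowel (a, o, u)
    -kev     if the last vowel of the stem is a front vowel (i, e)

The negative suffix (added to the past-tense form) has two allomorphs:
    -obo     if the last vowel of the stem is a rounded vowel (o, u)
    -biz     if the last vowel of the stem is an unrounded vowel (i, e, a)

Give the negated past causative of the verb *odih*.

*odih* — final consonant /h/ (velar/glottal) → -a → *odiha*.
The causative form *odiha*: last vowel = /a/, a back vowel → -vu → *odihavu*.
The last vowel of the past-tense form *odihavu* is /u/, which is a rounded vowel, so the negative suffix is -obo, giving *odihavuobo*.

odihavuobo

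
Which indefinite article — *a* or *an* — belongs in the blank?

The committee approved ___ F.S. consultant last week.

The indefinite article is chosen by the initial *sound* of the following word, not its spelling.
The initialism *F.S.* is read letter by letter; the first letter, F, is pronounced /ɛf/, which begins with a vowel sound.
So the article is *an*: The committee approved an F.S. consultant last week.

an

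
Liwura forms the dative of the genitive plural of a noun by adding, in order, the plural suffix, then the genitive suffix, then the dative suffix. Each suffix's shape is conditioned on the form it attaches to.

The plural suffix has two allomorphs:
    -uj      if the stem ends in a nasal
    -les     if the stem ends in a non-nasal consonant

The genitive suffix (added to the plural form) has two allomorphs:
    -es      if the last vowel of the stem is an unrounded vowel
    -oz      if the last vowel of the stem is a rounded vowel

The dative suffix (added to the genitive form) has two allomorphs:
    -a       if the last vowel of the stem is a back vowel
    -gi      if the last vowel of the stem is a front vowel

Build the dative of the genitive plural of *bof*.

boflesesgi

Since the final consonant of *bof* is /f/ (non-nasal), it takes -les, giving *bofles*.
The last vowel of the plural form *bofles* is /e/, which is an unrounded vowel, so the genitive suffix is -es, giving *bofleses*.
The genitive form *bofleses*: last vowel = /e/, a front vowel → -gi → *boflesesgi*.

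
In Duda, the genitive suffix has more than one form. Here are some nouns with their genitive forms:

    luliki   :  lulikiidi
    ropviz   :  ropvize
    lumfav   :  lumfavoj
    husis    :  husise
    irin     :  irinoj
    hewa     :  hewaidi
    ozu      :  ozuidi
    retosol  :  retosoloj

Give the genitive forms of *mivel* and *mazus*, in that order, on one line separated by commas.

Looking at the final sound of each stem: -e when the stem ends in a sibilant (*ropviz*, *husis*); -oj when the stem ends in a non-sibilant consonant (*lumfav*, *irin*, *retosol*); -idi when the stem ends in a vowel (*luliki*, *hewa*, *ozu*).
The final sound of *mivel* is /l/, which is a non-sibilant consonant, so the suffix is -oj, giving *miveloj*.
The final sound of *mazus* is /s/, which is a sibilant, so the suffix is -e, giving *mazuse*.

miveloj, mazuse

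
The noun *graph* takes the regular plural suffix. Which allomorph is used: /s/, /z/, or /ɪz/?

/s/

The stem *graph* ends in a voiceless non-sibilant consonant.
The plural suffix surfaces as /ɪz/ after sibilants, /s/ after other voiceless consonants, and /z/ after other voiced sounds.
So the plural -s on *graph* is pronounced /s/.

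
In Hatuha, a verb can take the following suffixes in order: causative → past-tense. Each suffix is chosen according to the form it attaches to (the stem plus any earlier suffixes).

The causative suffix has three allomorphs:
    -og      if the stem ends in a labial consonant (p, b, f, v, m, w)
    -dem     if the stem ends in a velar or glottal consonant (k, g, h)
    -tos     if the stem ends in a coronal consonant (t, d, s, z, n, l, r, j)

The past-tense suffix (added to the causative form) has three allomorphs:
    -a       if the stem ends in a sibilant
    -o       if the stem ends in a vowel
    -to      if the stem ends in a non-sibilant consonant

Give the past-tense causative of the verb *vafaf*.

vafafogto

The final consonant of *vafaf* is /f/, which is labial, so the causative suffix is -og, giving *vafafog*.
The causative form *vafafog* — final sound /g/ (a non-sibilant consonant) → -to → *vafafogto*.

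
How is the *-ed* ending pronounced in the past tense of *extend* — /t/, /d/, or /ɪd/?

/ɪd/

The stem *extend* ends in /t/ or /d/.
The -ed suffix is realized as /ɪd/ after /t, d/; as /t/ after other voiceless consonants; and as /d/ after other voiced sounds.
So -ed on *extend* is pronounced /ɪd/.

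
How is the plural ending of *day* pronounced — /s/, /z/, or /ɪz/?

/z/

The stem *day* ends in a voiced non-sibilant sound.
The plural suffix surfaces as /ɪz/ after sibilants, /s/ after other voiceless consonants, and /z/ after other voiced sounds.
So the plural -s on *day* is pronounced /z/.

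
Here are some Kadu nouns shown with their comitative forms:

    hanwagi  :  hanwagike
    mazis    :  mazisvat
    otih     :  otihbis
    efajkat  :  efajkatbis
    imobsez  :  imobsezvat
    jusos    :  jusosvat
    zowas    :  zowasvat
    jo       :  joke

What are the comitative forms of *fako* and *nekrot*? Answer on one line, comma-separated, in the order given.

fakoke, nekrotbis

The alternation tracks the final sound of the stem — -vat when the stem ends in a sibilant (*mazis*, *imobsez*, *jusos*, *zowas*); -bis when the stem ends in a non-sibilant consonant (*otih*, *efajkat*); -ke when the stem ends in a vowel (*hanwagi*, *jo*).
Since the final sound of *fako* is /o/ (a vowel), it takes -ke, giving *fakoke*.
*nekrot* — final sound /t/ (a non-sibilant consonant) → -bis → *nekrotbis*.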